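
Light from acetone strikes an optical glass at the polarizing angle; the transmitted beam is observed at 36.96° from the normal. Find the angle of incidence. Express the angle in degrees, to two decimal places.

θ_B ≈ 53.04°

At Brewster's angle the reflected and refracted rays are perpendicular, so θ_B + θ_t = 90°.
θ_B = 90° − 36.96° = 53.04°.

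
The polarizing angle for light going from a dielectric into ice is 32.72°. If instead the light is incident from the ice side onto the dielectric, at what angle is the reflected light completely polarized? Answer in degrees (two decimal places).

Reversing the direction swaps n₁ and n₂, so tan θ_B' = 1/tan θ_B and θ_B' = 90° − θ_B.
Hence θ_B' = 90° − 32.72° = 57.28°.

θ_B' ≈ 57.28°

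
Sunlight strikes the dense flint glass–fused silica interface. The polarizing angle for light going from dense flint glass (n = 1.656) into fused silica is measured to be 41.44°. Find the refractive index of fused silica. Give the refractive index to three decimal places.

Brewster's law: tan θ_B = n₂/n₁ (light incident in dense flint glass, refracted into fused silica).
n₂ = n₁ tan θ_B = 1.656 × tan 41.44° = 1.462.

n ≈ 1.462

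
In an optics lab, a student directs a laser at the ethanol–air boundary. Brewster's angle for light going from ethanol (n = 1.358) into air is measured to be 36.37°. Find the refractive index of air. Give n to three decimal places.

n ≈ 1.000

Brewster's law: tan θ_B = n₂/n₁ (light incident in ethanol, refracted into air).
n₂ = n₁ tan θ_B = 1.358 × tan 36.37° = 1.000.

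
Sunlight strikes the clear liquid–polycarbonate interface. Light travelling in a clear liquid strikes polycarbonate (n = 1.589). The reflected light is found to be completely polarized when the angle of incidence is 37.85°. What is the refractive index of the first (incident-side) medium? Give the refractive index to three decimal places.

Brewster's law: tan θ_B = n₂/n₁ (light incident in a clear liquid, refracted into polycarbonate).
n₁ = n₂ / tan θ_B = 1.589 / tan 37.85° = 2.045.

n ≈ 2.045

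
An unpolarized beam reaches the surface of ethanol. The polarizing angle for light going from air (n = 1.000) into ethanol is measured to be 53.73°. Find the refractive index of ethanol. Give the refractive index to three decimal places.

n ≈ 1.363

Brewster's law: tan θ_B = n₂/n₁ (light incident in air, refracted into ethanol).
n₂ = n₁ tan θ_B = 1.000 × tan 53.73° = 1.363.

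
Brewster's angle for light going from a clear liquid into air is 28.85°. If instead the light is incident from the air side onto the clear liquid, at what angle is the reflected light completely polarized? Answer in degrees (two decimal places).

θ_B' ≈ 61.15°

Reversing the direction swaps n₁ and n₂, so tan θ_B' = 1/tan θ_B and θ_B' = 90° − θ_B.
Hence θ_B' = 90° − 28.85° = 61.15°.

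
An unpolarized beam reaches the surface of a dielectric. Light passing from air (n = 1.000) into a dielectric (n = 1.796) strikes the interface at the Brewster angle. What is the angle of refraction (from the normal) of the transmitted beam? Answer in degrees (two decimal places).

θ_t ≈ 29.11°

tan θ_B = n₂/n₁ = 1.796/1.000 = 1.7960, so θ_B = 60.89°.
Since θ_B + θ_t = 90° at Brewster incidence, θ_t = 90° − 60.89° = 29.11°.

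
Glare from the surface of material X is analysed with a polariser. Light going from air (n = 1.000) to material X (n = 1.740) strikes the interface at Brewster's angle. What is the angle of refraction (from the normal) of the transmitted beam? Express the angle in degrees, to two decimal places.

First find Brewster's angle: tan θ_B = 1.740/1.000 = 1.7400, giving θ_B = 60.11°.
Since θ_B + θ_t = 90° at Brewster incidence, θ_t = 90° − 60.11° = 29.89°.

θ_t ≈ 29.89°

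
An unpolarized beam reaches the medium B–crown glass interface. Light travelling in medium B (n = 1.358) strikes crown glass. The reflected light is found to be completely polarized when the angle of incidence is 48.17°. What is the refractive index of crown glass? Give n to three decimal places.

n ≈ 1.517

At the polarizing angle, tan θ_B = n₂/n₁ with n₁ on the incident side (medium B) and n₂ on the transmitted side (crown glass).
n₂ = n₁ tan θ_B = 1.358 × tan 48.17° = 1.517.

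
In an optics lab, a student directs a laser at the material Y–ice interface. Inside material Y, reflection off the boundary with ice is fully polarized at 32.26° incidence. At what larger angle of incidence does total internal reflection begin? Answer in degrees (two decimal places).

θ_c ≈ 39.14°

From Brewster, n₂/n₁ = tan θ_B = tan 32.26° = 0.6312.
Then sin θ_c = n₂/n₁ = 0.6312, so θ_c = arcsin 0.6312 = 39.14°.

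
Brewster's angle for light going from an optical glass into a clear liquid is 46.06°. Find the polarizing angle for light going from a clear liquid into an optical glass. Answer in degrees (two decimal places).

θ_B' ≈ 43.94°

The two Brewster angles are complementary: θ_B' = 90° − θ_B = 90° − 46.06° = 43.94°.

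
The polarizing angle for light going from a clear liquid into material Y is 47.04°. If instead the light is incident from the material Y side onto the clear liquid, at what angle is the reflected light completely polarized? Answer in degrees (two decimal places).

θ_B' ≈ 42.96°

The two Brewster angles are complementary: θ_B' = 90° − θ_B = 90° − 47.04° = 42.96°.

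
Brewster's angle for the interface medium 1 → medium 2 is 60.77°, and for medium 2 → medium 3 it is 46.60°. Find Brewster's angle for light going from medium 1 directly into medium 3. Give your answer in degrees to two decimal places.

tan θ_B(1→2) = n₂/n₁ = tan 60.77° = 1.7871.
tan θ_B(2→3) = n₃/n₂ = tan 46.60° = 1.0575.
So n₃/n₁ = (n₂/n₁)(n₃/n₂) = 1.7871 × 1.0575 = 1.8898.
θ_B(1→3) = arctan(1.8898) = 62.11°.

θ_B ≈ 62.11°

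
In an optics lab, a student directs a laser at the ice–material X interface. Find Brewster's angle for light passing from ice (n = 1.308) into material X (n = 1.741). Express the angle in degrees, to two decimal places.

θ_B ≈ 53.08°

Brewster's condition: tan θ_B = n₂/n₁ = 1.741/1.308 = 1.3310. Taking the arctangent, θ_B = 53.08°.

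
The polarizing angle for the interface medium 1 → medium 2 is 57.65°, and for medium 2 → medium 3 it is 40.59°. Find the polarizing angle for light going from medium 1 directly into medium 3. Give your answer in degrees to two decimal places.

Each Brewster angle gives a ratio: n₂/n₁ = tan 57.65° = 1.5788, n₃/n₂ = tan 40.59° = 0.8568.
n₃/n₁ = 1.3527. Then tan θ_B(1→3) = n₃/n₁, so θ_B(1→3) = arctan(1.3527) = 53.53°.

θ_B ≈ 53.53°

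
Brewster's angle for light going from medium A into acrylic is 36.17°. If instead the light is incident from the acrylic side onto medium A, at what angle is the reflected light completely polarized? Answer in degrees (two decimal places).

θ_B' ≈ 53.83°

Reversing the direction swaps n₁ and n₂, so tan θ_B' = 1/tan θ_B and θ_B' = 90° − θ_B.
Hence θ_B' = 90° − 36.17° = 53.83°.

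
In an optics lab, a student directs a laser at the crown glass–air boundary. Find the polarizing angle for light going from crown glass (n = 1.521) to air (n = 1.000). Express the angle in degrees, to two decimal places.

θ_B ≈ 33.32°

tan θ_B = n₂/n₁ = 1.000/1.521 = 0.6575.
θ_B = arctan(0.6575) = 33.32°.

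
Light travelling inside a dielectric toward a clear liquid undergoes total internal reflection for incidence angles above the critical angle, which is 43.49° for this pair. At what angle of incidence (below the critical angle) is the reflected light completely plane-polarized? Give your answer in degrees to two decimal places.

n₂/n₁ = sin θ_c = sin 43.49° = 0.6882.
tan θ_B equals the same ratio, so θ_B = arctan(0.6882) = 34.54°.

θ_B ≈ 34.54°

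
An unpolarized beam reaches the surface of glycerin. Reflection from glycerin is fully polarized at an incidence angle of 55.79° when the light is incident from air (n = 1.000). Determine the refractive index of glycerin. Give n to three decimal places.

n ≈ 1.471

Brewster's law: tan θ_B = n₂/n₁ (light incident in air, refracted into glycerin).
n₂ = n₁ tan θ_B = 1.000 × tan 55.79° = 1.471.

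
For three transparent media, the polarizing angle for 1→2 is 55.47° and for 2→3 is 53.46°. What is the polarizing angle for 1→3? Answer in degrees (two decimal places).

θ_B ≈ 62.98°

Each Brewster angle gives a ratio: n₂/n₁ = tan 55.47° = 1.4534, n₃/n₂ = tan 53.46° = 1.3495.
n₃/n₁ = 1.9613. Then tan θ_B(1→3) = n₃/n₁, so θ_B(1→3) = arctan(1.9613) = 62.98°.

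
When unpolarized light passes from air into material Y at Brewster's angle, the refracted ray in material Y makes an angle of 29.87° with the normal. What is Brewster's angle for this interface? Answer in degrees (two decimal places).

θ_B ≈ 60.13°

Brewster's condition makes the reflected and refracted beams perpendicular: θ_B + θ_t = 90°.
So θ_B = 90° − θ_t = 90° − 29.87° = 60.13°.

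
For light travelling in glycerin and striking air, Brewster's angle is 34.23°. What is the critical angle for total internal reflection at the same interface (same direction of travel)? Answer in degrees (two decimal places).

θ_c ≈ 42.87°

n₂/n₁ = tan 34.23° = 0.6804; the critical angle satisfies sin θ_c = n₂/n₁.
θ_c = arcsin(0.6804) = 42.87°.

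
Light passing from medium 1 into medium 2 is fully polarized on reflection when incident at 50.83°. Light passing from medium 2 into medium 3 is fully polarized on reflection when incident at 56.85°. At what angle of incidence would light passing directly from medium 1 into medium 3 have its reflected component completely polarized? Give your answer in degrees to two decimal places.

θ_B ≈ 61.98°

n₂/n₁ = tan 50.83° = 1.2274 and n₃/n₂ = tan 56.85° = 1.5311.
n₃/n₁ = 1.8793. Then tan θ_B(1→3) = n₃/n₁, so θ_B(1→3) = arctan(1.8793) = 61.98°.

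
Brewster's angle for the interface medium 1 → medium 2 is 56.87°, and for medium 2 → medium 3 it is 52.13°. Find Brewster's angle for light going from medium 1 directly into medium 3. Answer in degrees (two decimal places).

Each Brewster angle gives a ratio: n₂/n₁ = tan 56.87° = 1.5322, n₃/n₂ = tan 52.13° = 1.2859.
Multiplying, n₃/n₁ = 1.5322 × 1.2859 = 1.9704, and θ_B(1→3) = arctan 1.9704 = 63.09°.

θ_B ≈ 63.09°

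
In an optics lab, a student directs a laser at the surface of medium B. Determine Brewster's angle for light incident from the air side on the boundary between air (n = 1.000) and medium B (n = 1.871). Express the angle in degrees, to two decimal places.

θ_B ≈ 61.88°

The reflected p-component vanishes when tan θ_B = n₂/n₁.
Brewster's condition: tan θ_B = n₂/n₁ = 1.871/1.000 = 1.8710.
So θ_B = arctan 1.8710 = 61.88°.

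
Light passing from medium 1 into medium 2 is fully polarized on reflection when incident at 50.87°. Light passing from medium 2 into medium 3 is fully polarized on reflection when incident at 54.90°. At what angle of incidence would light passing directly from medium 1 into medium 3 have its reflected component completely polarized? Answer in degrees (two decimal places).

Each Brewster angle gives a ratio: n₂/n₁ = tan 50.87° = 1.2292, n₃/n₂ = tan 54.90° = 1.4229.
Multiplying, n₃/n₁ = 1.2292 × 1.4229 = 1.7490, and θ_B(1→3) = arctan 1.7490 = 60.24°.

θ_B ≈ 60.24°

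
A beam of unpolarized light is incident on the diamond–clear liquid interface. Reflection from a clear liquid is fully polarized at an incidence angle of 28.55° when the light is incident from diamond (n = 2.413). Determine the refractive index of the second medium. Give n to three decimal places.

n ≈ 1.313

At Brewster's angle, tan θ_B = n₂/n₁ with n₁ on the incident side (diamond) and n₂ on the transmitted side (a clear liquid).
n₂ = n₁ tan θ_B = 2.413 × tan 28.55° = 1.313.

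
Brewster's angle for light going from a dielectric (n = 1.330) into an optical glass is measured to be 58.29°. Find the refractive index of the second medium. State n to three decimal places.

n ≈ 2.153

Full polarization of the reflected beam means tan θ_B = n₂/n₁, where n₁ is the incident medium (a dielectric).
n₂ = n₁ tan θ_B = 1.330 × tan 58.29° = 2.153.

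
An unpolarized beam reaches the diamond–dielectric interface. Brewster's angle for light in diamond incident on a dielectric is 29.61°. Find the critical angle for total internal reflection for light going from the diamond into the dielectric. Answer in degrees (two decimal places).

tan θ_B = n₂/n₁ = tan 29.61° = 0.5683.
Total internal reflection: sin θ_c = n₂/n₁ = 0.5683.
θ_c = arcsin(0.5683) = 34.63°.

θ_c ≈ 34.63°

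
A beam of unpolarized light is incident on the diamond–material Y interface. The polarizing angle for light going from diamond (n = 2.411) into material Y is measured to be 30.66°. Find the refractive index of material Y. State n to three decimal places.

At the polarizing angle, tan θ_B = n₂/n₁ with n₁ on the incident side (diamond) and n₂ on the transmitted side (material Y).
n₂ = n₁ tan θ_B = 2.411 × tan 30.66° = 1.429.

n ≈ 1.429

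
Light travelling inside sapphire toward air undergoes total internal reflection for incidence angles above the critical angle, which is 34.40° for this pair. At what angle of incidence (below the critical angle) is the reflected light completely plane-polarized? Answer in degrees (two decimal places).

sin θ_c = n₂/n₁, so n₂/n₁ = sin 34.40° = 0.5650.
Brewster: tan θ_B = n₂/n₁ = 0.5650.
θ_B = arctan(0.5650) = 29.47°.

θ_B ≈ 29.47°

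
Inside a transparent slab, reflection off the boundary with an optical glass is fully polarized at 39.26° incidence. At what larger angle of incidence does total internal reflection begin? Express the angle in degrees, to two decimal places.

From Brewster, n₂/n₁ = tan θ_B = tan 39.26° = 0.8173.
Then sin θ_c = n₂/n₁ = 0.8173, so θ_c = arcsin 0.8173 = 54.82°.

θ_c ≈ 54.82°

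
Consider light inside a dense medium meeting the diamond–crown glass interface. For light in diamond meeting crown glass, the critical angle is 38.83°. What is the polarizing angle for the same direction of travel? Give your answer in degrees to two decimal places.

θ_B ≈ 32.09°

n₂/n₁ = sin θ_c = sin 38.83° = 0.6270.
tan θ_B equals the same ratio, so θ_B = arctan(0.6270) = 32.09°.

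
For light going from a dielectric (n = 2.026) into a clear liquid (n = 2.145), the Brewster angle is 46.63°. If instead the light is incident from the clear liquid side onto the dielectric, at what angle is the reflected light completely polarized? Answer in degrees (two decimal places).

The two Brewster angles are complementary: θ_B' = 90° − θ_B = 90° − 46.63° = 43.37°.

θ_B' ≈ 43.37°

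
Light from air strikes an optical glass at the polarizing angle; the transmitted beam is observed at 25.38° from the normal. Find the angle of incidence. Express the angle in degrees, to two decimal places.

Brewster's condition makes the reflected and refracted beams perpendicular: θ_B + θ_t = 90°.
So θ_B = 90° − θ_t = 90° − 25.38° = 64.62°.

θ_B ≈ 64.62°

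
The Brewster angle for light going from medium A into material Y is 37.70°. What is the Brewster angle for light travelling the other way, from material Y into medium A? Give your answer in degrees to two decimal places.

θ_B' ≈ 52.30°

Reversing the direction swaps n₁ and n₂, so tan θ_B' = 1/tan θ_B and θ_B' = 90° − θ_B.
Hence θ_B' = 90° − 37.70° = 52.30°.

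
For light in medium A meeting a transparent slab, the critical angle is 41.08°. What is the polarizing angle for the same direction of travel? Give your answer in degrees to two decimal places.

n₂/n₁ = sin θ_c = sin 41.08° = 0.6571.
tan θ_B equals the same ratio, so θ_B = arctan(0.6571) = 33.31°.

θ_B ≈ 33.31°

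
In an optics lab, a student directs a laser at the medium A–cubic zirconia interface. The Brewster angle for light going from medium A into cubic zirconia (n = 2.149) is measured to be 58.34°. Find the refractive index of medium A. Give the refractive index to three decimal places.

n ≈ 1.325

Full polarization of the reflected beam means tan θ_B = n₂/n₁, where n₁ is the incident medium (medium A).
n₁ = n₂ / tan θ_B = 2.149 / tan 58.34° = 1.325.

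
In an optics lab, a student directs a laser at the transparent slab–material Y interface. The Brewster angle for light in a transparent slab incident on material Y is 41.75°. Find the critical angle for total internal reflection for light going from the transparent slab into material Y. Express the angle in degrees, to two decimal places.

θ_c ≈ 63.19°

From Brewster, n₂/n₁ = tan θ_B = tan 41.75° = 0.8925.
Then sin θ_c = n₂/n₁ = 0.8925, so θ_c = arcsin 0.8925 = 63.19°.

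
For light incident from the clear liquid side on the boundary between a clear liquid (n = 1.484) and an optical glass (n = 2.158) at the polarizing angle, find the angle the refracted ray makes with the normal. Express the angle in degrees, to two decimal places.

tan θ_B = n₂/n₁ = 2.158/1.484 = 1.4542, so θ_B = 55.48°.
Since θ_B + θ_t = 90° at Brewster incidence, θ_t = 90° − 55.48° = 34.52°.

θ_t ≈ 34.52°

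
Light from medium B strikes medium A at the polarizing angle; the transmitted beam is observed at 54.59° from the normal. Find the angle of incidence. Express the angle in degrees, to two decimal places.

θ_B ≈ 35.41°

Brewster's condition makes the reflected and refracted beams perpendicular: θ_B + θ_t = 90°.
So θ_B = 90° − θ_t = 90° − 54.59° = 35.41°.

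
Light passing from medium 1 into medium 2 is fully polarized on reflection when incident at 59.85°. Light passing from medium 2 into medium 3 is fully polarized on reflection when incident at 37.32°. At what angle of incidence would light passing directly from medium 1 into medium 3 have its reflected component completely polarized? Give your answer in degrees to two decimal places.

θ_B ≈ 52.70°

n₂/n₁ = tan 59.85° = 1.7216 and n₃/n₂ = tan 37.32° = 0.7623.
So n₃/n₁ = (n₂/n₁)(n₃/n₂) = 1.7216 × 0.7623 = 1.3125.
θ_B(1→3) = arctan(1.3125) = 52.70°.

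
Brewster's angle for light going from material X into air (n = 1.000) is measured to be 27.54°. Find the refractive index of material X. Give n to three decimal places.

n ≈ 1.918

At Brewster's angle, tan θ_B = n₂/n₁ with n₁ on the incident side (material X) and n₂ on the transmitted side (air).
n₁ = n₂ / tan θ_B = 1.000 / tan 27.54° = 1.918.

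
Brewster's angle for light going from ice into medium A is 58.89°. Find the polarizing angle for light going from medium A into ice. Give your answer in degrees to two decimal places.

θ_B' ≈ 31.11°

tan θ_B' = n₁/n₂ = 1/tan θ_B, so θ_B' = 90° − θ_B.
θ_B' = 90° − 58.89° = 31.11°.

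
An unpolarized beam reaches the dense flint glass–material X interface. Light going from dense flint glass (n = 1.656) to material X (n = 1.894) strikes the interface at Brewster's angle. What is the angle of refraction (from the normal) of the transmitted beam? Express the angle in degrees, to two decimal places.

θ_B = arctan(n₂/n₁) = arctan(1.894/1.656) = 48.84°.
At Brewster's angle the reflected and refracted rays are perpendicular, so θ_t = 90° − θ_B = 90° − 48.84° = 41.16°.

θ_t ≈ 41.16°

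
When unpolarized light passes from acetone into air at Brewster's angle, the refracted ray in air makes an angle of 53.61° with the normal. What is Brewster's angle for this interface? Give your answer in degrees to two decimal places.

At Brewster's angle the reflected and refracted rays are perpendicular, so θ_B + θ_t = 90°.
θ_B = 90° − 53.61° = 36.39°.

θ_B ≈ 36.39°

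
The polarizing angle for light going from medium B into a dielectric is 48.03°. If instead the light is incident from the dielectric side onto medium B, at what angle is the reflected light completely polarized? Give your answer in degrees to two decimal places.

θ_B' ≈ 41.97°

Reversing the direction swaps n₁ and n₂, so tan θ_B' = 1/tan θ_B and θ_B' = 90° − θ_B.
Hence θ_B' = 90° − 48.03° = 41.97°.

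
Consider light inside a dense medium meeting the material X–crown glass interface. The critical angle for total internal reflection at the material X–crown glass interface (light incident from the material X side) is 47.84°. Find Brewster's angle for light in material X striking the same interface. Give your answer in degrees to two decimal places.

θ_B ≈ 36.55°

n₂/n₁ = sin θ_c = sin 47.84° = 0.7413.
tan θ_B equals the same ratio, so θ_B = arctan(0.7413) = 36.55°.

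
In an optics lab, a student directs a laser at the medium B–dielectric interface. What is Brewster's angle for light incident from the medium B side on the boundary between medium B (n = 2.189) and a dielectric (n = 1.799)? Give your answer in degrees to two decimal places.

The reflected p-component vanishes when tan θ_B = n₂/n₁.
Here n₂/n₁ = 1.799/2.189 = 0.8218, and Brewster's law gives tan θ_B = n₂/n₁. Taking the arctangent, θ_B = 39.41°.

θ_B ≈ 39.41°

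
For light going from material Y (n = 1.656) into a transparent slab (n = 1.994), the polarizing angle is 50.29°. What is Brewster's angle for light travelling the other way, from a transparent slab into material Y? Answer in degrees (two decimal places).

θ_B' ≈ 39.71°

Reversing the direction swaps n₁ and n₂, so tan θ_B' = 1/tan θ_B and θ_B' = 90° − θ_B.
Hence θ_B' = 90° − 50.29° = 39.71°.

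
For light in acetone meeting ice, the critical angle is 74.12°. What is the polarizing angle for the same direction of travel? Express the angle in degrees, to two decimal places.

n₂/n₁ = sin θ_c = sin 74.12° = 0.9618.
tan θ_B equals the same ratio, so θ_B = arctan(0.9618) = 43.89°.

θ_B ≈ 43.89°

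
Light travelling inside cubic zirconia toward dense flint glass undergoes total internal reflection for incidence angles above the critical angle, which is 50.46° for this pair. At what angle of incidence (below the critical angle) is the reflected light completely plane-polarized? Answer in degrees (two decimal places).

n₂/n₁ = sin θ_c = sin 50.46° = 0.7712.
tan θ_B equals the same ratio, so θ_B = arctan(0.7712) = 37.64°.

θ_B ≈ 37.64°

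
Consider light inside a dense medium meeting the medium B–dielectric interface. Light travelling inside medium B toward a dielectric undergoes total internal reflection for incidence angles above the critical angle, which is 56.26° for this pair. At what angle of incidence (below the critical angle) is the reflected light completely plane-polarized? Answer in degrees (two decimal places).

θ_B ≈ 39.75°

n₂/n₁ = sin θ_c = sin 56.26° = 0.8316.
tan θ_B equals the same ratio, so θ_B = arctan(0.8316) = 39.75°.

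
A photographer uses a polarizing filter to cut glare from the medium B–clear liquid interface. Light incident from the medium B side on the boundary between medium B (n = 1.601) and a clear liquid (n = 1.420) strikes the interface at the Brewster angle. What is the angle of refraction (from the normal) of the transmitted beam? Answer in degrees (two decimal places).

θ_B = arctan(n₂/n₁) = arctan(1.420/1.601) = 41.57°.
Since θ_B + θ_t = 90° at Brewster incidence, θ_t = 90° − 41.57° = 48.43°.

θ_t ≈ 48.43°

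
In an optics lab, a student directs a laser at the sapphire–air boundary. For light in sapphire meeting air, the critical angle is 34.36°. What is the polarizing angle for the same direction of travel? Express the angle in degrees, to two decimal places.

θ_B ≈ 29.44°

n₂/n₁ = sin θ_c = sin 34.36° = 0.5644.
tan θ_B equals the same ratio, so θ_B = arctan(0.5644) = 29.44°.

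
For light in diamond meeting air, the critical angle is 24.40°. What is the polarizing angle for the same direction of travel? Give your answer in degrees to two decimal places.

sin θ_c = n₂/n₁, so n₂/n₁ = sin 24.40° = 0.4131.
Brewster: tan θ_B = n₂/n₁ = 0.4131.
θ_B = arctan(0.4131) = 22.45°.

θ_B ≈ 22.45°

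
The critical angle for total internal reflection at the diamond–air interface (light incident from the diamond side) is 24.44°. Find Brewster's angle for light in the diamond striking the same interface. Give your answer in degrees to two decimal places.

θ_B ≈ 22.48°

At the critical angle sin θ_c = n₂/n₁, giving n₂/n₁ = sin 24.44° = 0.4137.
Then tan θ_B = n₂/n₁ = 0.4137, so θ_B = arctan 0.4137 = 22.48°.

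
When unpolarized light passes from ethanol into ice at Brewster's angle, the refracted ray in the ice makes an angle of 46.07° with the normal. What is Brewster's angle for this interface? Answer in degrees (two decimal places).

At Brewster's angle the reflected and refracted rays are perpendicular, so θ_B + θ_t = 90°.
θ_B = 90° − 46.07° = 43.93°.

θ_B ≈ 43.93°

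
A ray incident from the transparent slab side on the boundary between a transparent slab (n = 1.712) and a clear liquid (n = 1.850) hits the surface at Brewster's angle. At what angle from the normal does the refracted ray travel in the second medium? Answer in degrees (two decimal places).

θ_t ≈ 42.78°

First find Brewster's angle: tan θ_B = 1.850/1.712 = 1.0806, giving θ_B = 47.22°.
Since θ_B + θ_t = 90° at Brewster incidence, θ_t = 90° − 47.22° = 42.78°.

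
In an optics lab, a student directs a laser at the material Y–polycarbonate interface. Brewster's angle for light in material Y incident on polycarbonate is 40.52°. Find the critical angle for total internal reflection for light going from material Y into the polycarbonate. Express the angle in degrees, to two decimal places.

θ_c ≈ 58.72°

From Brewster, n₂/n₁ = tan θ_B = tan 40.52° = 0.8547.
Then sin θ_c = n₂/n₁ = 0.8547, so θ_c = arcsin 0.8547 = 58.72°.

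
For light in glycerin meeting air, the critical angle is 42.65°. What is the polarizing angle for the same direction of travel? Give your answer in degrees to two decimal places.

θ_B ≈ 34.12°

At the critical angle sin θ_c = n₂/n₁, giving n₂/n₁ = sin 42.65° = 0.6775.
Then tan θ_B = n₂/n₁ = 0.6775, so θ_B = arctan 0.6775 = 34.12°.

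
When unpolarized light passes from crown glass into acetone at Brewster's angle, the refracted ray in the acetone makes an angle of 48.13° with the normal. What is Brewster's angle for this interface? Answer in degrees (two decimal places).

Since the reflected and refracted rays are at right angles at the polarizing angle, θ_B + θ_t = 90°.
So θ_B = 90° − θ_t = 90° − 48.13° = 41.87°.

θ_B ≈ 41.87°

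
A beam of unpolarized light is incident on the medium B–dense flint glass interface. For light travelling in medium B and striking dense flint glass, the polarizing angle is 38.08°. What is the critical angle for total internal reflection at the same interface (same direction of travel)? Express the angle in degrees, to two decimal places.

θ_c ≈ 51.59°

tan θ_B = n₂/n₁ = tan 38.08° = 0.7835.
Total internal reflection: sin θ_c = n₂/n₁ = 0.7835.
θ_c = arcsin(0.7835) = 51.59°.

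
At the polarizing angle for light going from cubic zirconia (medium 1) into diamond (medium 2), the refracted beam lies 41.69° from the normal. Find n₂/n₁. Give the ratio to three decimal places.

n₂/n₁ ≈ 1.123

At Brewster incidence θ_B = 90° − θ_t = 90° − 41.69° = 48.31°.
Then n₂/n₁ = tan θ_B = tan 48.31° = 1.123.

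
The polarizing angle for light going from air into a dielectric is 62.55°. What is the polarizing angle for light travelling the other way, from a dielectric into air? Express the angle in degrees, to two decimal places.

θ_B' ≈ 27.45°

The two Brewster angles are complementary: θ_B' = 90° − θ_B = 90° − 62.55° = 27.45°.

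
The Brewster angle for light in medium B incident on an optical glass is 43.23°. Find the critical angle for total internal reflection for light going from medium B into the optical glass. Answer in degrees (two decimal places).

θ_c ≈ 70.06°

From Brewster, n₂/n₁ = tan θ_B = tan 43.23° = 0.9400.
Then sin θ_c = n₂/n₁ = 0.9400, so θ_c = arcsin 0.9400 = 70.06°.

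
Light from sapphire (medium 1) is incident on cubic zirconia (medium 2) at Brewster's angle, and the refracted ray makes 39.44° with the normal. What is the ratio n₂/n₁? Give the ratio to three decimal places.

n₂/n₁ ≈ 1.216

θ_B + θ_t = 90°, so θ_B = 90° − 39.44° = 50.56°.
Then n₂/n₁ = tan θ_B = tan 50.56° = 1.216.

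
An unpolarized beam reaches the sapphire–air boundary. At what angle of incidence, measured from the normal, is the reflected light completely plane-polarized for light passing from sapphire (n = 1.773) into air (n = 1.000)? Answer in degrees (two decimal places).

The reflected p-component vanishes when tan θ_B = n₂/n₁.
Here n₂/n₁ = 1.000/1.773 = 0.5640, and Brewster's law gives tan θ_B = n₂/n₁.
θ_B = arctan(0.5640) = 29.42°.

θ_B ≈ 29.42°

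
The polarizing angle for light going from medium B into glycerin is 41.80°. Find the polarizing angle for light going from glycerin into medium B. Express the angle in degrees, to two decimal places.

The two Brewster angles are complementary: θ_B' = 90° − θ_B = 90° − 41.80° = 48.20°.

θ_B' ≈ 48.20°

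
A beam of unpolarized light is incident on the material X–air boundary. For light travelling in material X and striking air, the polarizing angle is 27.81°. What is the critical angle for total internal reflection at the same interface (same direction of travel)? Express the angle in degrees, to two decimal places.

θ_c ≈ 31.83°

n₂/n₁ = tan 27.81° = 0.5275; the critical angle satisfies sin θ_c = n₂/n₁.
θ_c = arcsin(0.5275) = 31.83°.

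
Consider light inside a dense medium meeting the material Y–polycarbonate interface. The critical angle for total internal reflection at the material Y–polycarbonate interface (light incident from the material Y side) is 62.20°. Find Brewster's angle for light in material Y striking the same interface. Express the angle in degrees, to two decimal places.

sin θ_c = n₂/n₁, so n₂/n₁ = sin 62.20° = 0.8846.
Brewster: tan θ_B = n₂/n₁ = 0.8846.
θ_B = arctan(0.8846) = 41.50°.

θ_B ≈ 41.50°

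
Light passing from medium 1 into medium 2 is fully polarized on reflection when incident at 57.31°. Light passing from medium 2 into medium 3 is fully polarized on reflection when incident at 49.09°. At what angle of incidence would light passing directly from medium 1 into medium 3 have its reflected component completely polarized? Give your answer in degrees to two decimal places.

Each Brewster angle gives a ratio: n₂/n₁ = tan 57.31° = 1.5583, n₃/n₂ = tan 49.09° = 1.1540.
n₃/n₁ = 1.7983. Then tan θ_B(1→3) = n₃/n₁, so θ_B(1→3) = arctan(1.7983) = 60.92°.

θ_B ≈ 60.92°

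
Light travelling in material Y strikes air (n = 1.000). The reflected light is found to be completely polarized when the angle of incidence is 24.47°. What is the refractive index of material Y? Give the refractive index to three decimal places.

n ≈ 2.197

Full polarization of the reflected beam means tan θ_B = n₂/n₁, where n₁ is the incident medium (material Y).
n₁ = n₂ / tan θ_B = 1.000 / tan 24.47° = 2.197.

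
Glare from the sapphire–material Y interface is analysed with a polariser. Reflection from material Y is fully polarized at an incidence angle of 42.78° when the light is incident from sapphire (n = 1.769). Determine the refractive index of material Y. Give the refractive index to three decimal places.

n ≈ 1.637

Full polarization of the reflected beam means tan θ_B = n₂/n₁, where n₁ is the incident medium (sapphire).
n₂ = n₁ tan θ_B = 1.769 × tan 42.78° = 1.637.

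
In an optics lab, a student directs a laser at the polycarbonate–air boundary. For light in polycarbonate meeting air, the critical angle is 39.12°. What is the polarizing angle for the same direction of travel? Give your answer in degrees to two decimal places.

θ_B ≈ 32.25°

n₂/n₁ = sin θ_c = sin 39.12° = 0.6309.
tan θ_B equals the same ratio, so θ_B = arctan(0.6309) = 32.25°.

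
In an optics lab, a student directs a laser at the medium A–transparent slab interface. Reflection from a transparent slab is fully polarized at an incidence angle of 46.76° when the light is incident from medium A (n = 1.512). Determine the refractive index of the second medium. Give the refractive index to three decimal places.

Full polarization of the reflected beam means tan θ_B = n₂/n₁, where n₁ is the incident medium (medium A).
n₂ = n₁ tan θ_B = 1.512 × tan 46.76° = 1.608.

n ≈ 1.608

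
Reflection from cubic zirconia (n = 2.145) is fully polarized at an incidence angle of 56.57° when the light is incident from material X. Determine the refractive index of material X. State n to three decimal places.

n ≈ 1.416

At the polarizing angle, tan θ_B = n₂/n₁ with n₁ on the incident side (material X) and n₂ on the transmitted side (cubic zirconia).
n₁ = n₂ / tan θ_B = 2.145 / tan 56.57° = 1.416.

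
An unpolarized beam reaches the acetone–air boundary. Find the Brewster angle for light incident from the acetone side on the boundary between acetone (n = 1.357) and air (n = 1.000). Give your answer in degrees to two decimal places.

At Brewster's angle the reflected and refracted rays are perpendicular, which with Snell's law gives tan θ_B = n₂/n₁.
Here n₂/n₁ = 1.000/1.357 = 0.7369, and Brewster's law gives tan θ_B = n₂/n₁. Taking the arctangent, θ_B = 36.39°.

θ_B ≈ 36.39°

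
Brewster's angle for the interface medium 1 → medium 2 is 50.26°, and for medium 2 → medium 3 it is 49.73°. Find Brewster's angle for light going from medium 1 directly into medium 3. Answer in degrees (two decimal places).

θ_B ≈ 54.84°

n₂/n₁ = tan 50.26° = 1.2028 and n₃/n₂ = tan 49.73° = 1.1804.
So n₃/n₁ = (n₂/n₁)(n₃/n₂) = 1.2028 × 1.1804 = 1.4198.
θ_B(1→3) = arctan(1.4198) = 54.84°.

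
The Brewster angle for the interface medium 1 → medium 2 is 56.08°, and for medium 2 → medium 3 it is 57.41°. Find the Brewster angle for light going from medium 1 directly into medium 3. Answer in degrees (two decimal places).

n₂/n₁ = tan 56.08° = 1.4870 and n₃/n₂ = tan 57.41° = 1.5643.
So n₃/n₁ = (n₂/n₁)(n₃/n₂) = 1.4870 × 1.5643 = 2.3261.
θ_B(1→3) = arctan(2.3261) = 66.74°.

θ_B ≈ 66.74°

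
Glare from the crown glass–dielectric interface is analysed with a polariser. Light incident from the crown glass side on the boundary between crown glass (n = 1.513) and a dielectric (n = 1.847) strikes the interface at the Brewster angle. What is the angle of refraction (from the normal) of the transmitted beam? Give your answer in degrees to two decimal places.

θ_t ≈ 39.32°

θ_B = arctan(n₂/n₁) = arctan(1.847/1.513) = 50.68°.
At Brewster's angle the reflected and refracted rays are perpendicular, so θ_t = 90° − θ_B = 90° − 50.68° = 39.32°.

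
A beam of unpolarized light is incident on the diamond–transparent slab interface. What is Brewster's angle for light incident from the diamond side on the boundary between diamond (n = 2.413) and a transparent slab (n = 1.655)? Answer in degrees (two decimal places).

θ_B ≈ 34.44°

The reflected p-component vanishes when tan θ_B = n₂/n₁.
tan θ_B = n₂/n₁ = 1.655/2.413 = 0.6859.
So θ_B = arctan 0.6859 = 34.44°.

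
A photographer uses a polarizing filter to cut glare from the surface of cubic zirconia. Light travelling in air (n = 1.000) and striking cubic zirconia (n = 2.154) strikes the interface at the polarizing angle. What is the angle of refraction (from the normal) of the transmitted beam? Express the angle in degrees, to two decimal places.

tan θ_B = n₂/n₁ = 2.154/1.000 = 2.1540, so θ_B = 65.10°.
Since θ_B + θ_t = 90° at Brewster incidence, θ_t = 90° − 65.10° = 24.90°.

θ_t ≈ 24.90°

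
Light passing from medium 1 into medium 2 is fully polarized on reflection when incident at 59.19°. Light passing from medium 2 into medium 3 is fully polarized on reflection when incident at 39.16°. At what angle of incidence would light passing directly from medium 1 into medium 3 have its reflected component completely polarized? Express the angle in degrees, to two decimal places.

θ_B ≈ 53.79°

n₂/n₁ = tan 59.19° = 1.6769 and n₃/n₂ = tan 39.16° = 0.8144.
n₃/n₁ = 1.3657. Then tan θ_B(1→3) = n₃/n₁, so θ_B(1→3) = arctan(1.3657) = 53.79°.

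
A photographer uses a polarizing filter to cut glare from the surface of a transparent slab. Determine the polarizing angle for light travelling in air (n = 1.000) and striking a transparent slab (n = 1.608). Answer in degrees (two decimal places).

Here n₂/n₁ = 1.608/1.000 = 1.6080, and Brewster's law gives tan θ_B = n₂/n₁.
θ_B = arctan(1.6080) = 58.12°.

θ_B ≈ 58.12°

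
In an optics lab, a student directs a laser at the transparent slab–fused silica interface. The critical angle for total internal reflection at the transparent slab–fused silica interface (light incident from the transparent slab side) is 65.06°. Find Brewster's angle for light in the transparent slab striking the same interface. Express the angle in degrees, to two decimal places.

sin θ_c = n₂/n₁, so n₂/n₁ = sin 65.06° = 0.9067.
Brewster: tan θ_B = n₂/n₁ = 0.9067.
θ_B = arctan(0.9067) = 42.20°.

θ_B ≈ 42.20°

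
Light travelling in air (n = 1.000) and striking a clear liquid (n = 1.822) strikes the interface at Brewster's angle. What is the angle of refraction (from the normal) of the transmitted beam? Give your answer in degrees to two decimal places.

θ_t ≈ 28.76°

θ_B = arctan(n₂/n₁) = arctan(1.822/1.000) = 61.24°.
The refracted ray is perpendicular to the reflected ray, so θ_t = 90° − θ_B = 28.76°.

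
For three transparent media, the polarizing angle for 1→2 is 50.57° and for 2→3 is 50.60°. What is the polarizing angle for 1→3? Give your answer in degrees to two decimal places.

n₂/n₁ = tan 50.57° = 1.2161 and n₃/n₂ = tan 50.60° = 1.2174.
So n₃/n₁ = (n₂/n₁)(n₃/n₂) = 1.2161 × 1.2174 = 1.4805.
θ_B(1→3) = arctan(1.4805) = 55.96°.

θ_B ≈ 55.96°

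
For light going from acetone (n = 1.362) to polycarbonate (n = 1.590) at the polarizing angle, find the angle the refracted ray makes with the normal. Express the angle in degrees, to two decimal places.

θ_B = arctan(n₂/n₁) = arctan(1.590/1.362) = 49.42°.
Since θ_B + θ_t = 90° at Brewster incidence, θ_t = 90° − 49.42° = 40.58°.

θ_t ≈ 40.58°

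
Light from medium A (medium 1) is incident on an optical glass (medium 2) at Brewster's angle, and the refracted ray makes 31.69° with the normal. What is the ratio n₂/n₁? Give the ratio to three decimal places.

At Brewster incidence θ_B = 90° − θ_t = 90° − 31.69° = 58.31°.
Then n₂/n₁ = tan θ_B = tan 58.31° = 1.620.

n₂/n₁ ≈ 1.620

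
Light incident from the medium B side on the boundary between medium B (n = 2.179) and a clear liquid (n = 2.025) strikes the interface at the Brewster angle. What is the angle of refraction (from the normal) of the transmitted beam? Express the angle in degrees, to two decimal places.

θ_t ≈ 47.10°

tan θ_B = n₂/n₁ = 2.025/2.179 = 0.9293, so θ_B = 42.90°.
Since θ_B + θ_t = 90° at Brewster incidence, θ_t = 90° − 42.90° = 47.10°.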